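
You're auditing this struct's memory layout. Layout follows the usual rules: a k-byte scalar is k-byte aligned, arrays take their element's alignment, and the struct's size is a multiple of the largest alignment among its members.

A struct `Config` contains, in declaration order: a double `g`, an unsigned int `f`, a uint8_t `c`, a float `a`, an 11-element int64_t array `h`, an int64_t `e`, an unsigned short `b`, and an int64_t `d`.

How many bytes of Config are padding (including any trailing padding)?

@0: g [8B, align 8] → 8
@8: f [4B, align 4] → 12
@12: c [1B, align 1] → 13
+3 pad (align 4)
@16: a [4B, align 4] → 20
+4 pad (align 8)
@24: h [88B, align 8] → 112
@112: e [8B, align 8] → 120
@120: b [2B, align 2] → 122
+6 pad (align 8)
@128: d [8B, align 8] → 136
size 136, align 8
data bytes 123, size 136 → padding 13

13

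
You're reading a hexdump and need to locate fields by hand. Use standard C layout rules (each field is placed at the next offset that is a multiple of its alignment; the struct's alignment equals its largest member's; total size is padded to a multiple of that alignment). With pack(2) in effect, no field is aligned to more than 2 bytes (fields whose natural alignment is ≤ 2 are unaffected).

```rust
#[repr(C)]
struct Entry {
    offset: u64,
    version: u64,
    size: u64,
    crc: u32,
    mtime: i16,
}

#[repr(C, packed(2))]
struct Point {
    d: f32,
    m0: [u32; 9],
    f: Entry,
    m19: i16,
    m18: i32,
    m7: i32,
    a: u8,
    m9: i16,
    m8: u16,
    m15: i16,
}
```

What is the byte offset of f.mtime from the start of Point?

68

Entry: @0: offset [8B, align 8] → 8; @8: version [8B, align 8] → 16; @16: size [8B, align 8] → 24; @24: crc [4B, align 4] → 28; @28: mtime [2B, align 2] → 30; +2 tail pad (align 8); size 32, align 8
@0: d [4B, align 2] → 4
@4: m0 [36B, align 2] → 40
@40: f [32B, align 2] → 72
within Entry: mtime at 28
40 + 28 = 68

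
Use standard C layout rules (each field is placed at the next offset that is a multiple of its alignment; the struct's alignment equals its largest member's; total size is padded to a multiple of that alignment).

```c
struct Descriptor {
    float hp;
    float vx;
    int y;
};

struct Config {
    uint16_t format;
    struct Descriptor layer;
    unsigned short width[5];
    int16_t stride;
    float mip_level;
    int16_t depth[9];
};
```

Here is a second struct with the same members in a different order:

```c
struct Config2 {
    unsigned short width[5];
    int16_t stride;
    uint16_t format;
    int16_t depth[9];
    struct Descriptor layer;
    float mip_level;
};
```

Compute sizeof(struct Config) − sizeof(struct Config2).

4

Descriptor: 0..4  hp  (4B, 4-aligned); 4..8  vx  (4B, 4-aligned); 8..12  y  (4B, 4-aligned); sizeof = 12, alignof = 4
0..2  format  (2B, 2-aligned)
2..4  -- padding (2B)
4..16  layer  (12B, 4-aligned)
16..26  width  (10B, 2-aligned)
26..28  stride  (2B, 2-aligned)
28..32  mip_level  (4B, 4-aligned)
32..50  depth  (18B, 2-aligned)
50..52  -- tail padding (2B)
sizeof = 52, alignof = 4
— Config2 —
0..10  width  (10B, 2-aligned)
10..12  stride  (2B, 2-aligned)
12..14  format  (2B, 2-aligned)
14..32  depth  (18B, 2-aligned)
32..44  layer  (12B, 4-aligned)
44..48  mip_level  (4B, 4-aligned)
sizeof = 48, alignof = 4
52 − 48 = 4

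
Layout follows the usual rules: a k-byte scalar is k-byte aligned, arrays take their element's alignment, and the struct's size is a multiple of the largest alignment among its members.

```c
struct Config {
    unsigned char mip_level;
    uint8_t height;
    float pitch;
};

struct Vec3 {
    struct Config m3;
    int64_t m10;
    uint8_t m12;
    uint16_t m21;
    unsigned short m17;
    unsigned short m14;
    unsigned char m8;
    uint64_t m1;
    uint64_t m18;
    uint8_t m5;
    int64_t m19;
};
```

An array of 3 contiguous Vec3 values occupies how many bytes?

Config: @0: mip_level [1B, align 1] → 1; @1: height [1B, align 1] → 2; +2 pad (align 4); @4: pitch [4B, align 4] → 8; size 8, align 4
@0: m3 [8B, align 4] → 8
@8: m10 [8B, align 8] → 16
@16: m12 [1B, align 1] → 17
+1 pad (align 2)
@18: m21 [2B, align 2] → 20
@20: m17 [2B, align 2] → 22
@22: m14 [2B, align 2] → 24
@24: m8 [1B, align 1] → 25
+7 pad (align 8)
@32: m1 [8B, align 8] → 40
@40: m18 [8B, align 8] → 48
@48: m5 [1B, align 1] → 49
+7 pad (align 8)
@56: m19 [8B, align 8] → 64
size 64, align 8
array of 3: 3 × 64 = 192

192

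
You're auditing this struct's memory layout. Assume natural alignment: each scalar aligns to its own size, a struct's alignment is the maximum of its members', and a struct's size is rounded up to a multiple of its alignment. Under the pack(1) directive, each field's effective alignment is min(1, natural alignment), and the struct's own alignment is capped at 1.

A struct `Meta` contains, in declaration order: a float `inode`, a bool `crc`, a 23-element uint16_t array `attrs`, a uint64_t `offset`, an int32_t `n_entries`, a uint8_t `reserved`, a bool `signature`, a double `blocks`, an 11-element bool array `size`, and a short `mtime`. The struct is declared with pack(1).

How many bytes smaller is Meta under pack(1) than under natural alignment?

natural layout:
  0..4  inode  (4B, 4-aligned)
  4..5  crc  (1B, 1-aligned)
  5..6  -- padding (1B)
  6..52  attrs  (46B, 2-aligned)
  52..56  -- padding (4B)
  56..64  offset  (8B, 8-aligned)
  64..68  n_entries  (4B, 4-aligned)
  68..69  reserved  (1B, 1-aligned)
  69..70  signature  (1B, 1-aligned)
  70..72  -- padding (2B)
  72..80  blocks  (8B, 8-aligned)
  80..91  size  (11B, 1-aligned)
  91..92  -- padding (1B)
  92..94  mtime  (2B, 2-aligned)
  94..96  -- tail padding (2B)
  sizeof = 96, alignof = 8
packed(1) layout:
  0..4  inode  (4B, 1-aligned)
  4..5  crc  (1B, 1-aligned)
  5..51  attrs  (46B, 1-aligned)
  51..59  offset  (8B, 1-aligned)
  59..63  n_entries  (4B, 1-aligned)
  63..64  reserved  (1B, 1-aligned)
  64..65  signature  (1B, 1-aligned)
  65..73  blocks  (8B, 1-aligned)
  73..84  size  (11B, 1-aligned)
  84..86  mtime  (2B, 1-aligned)
  sizeof = 86, alignof = 1
96 − 86 = 10

10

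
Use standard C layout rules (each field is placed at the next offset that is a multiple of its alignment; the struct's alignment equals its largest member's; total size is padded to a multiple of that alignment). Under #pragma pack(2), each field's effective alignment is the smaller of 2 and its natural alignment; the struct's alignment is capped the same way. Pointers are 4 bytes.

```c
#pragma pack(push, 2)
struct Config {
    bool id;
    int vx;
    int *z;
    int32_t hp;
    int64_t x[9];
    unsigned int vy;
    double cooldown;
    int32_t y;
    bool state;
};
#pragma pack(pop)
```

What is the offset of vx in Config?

@0: id [1B, align 1] → 1
+1 pad (align 2)
@2: vx [4B, align 2] → 6

2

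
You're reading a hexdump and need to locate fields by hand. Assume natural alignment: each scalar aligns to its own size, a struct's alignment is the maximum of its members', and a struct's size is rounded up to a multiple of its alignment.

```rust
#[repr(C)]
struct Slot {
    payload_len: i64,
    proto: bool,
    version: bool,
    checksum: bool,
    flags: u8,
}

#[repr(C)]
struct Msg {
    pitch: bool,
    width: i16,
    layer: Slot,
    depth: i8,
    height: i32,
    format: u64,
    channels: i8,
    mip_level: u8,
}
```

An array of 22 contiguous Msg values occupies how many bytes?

1056

Slot: 0..8  payload_len  (8B, 8-aligned); 8..9  proto  (1B, 1-aligned); 9..10  version  (1B, 1-aligned); 10..11  checksum  (1B, 1-aligned); 11..12  flags  (1B, 1-aligned); 12..16  -- tail padding (4B); sizeof = 16, alignof = 8
0..1  pitch  (1B, 1-aligned)
1..2  -- padding (1B)
2..4  width  (2B, 2-aligned)
4..8  -- padding (4B)
8..24  layer  (16B, 8-aligned)
24..25  depth  (1B, 1-aligned)
25..28  -- padding (3B)
28..32  height  (4B, 4-aligned)
32..40  format  (8B, 8-aligned)
40..41  channels  (1B, 1-aligned)
41..42  mip_level  (1B, 1-aligned)
42..48  -- tail padding (6B)
sizeof = 48, alignof = 8
array of 22: 22 × 48 = 1056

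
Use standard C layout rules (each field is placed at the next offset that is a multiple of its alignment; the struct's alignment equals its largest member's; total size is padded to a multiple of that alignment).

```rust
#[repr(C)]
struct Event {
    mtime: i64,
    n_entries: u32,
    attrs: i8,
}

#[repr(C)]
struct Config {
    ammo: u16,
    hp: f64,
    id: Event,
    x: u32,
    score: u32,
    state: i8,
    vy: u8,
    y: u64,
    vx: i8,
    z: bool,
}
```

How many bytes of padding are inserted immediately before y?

Event: mtime at 0 (size 8, align 8) → ends 8; n_entries at 8 (size 4, align 4) → ends 12; attrs at 12 (size 1, align 1) → ends 13; tail pad 3 to reach multiple of 8; total 16 bytes, alignment 8
ammo at 0 (size 2, align 2) → ends 2
pad 6 to align 8 for hp
hp at 8 (size 8, align 8) → ends 16
id at 16 (size 16, align 8) → ends 32
x at 32 (size 4, align 4) → ends 36
score at 36 (size 4, align 4) → ends 40
state at 40 (size 1, align 1) → ends 41
vy at 41 (size 1, align 1) → ends 42
pad 6 to align 8 for y
y at 48 (size 8, align 8) → ends 56

6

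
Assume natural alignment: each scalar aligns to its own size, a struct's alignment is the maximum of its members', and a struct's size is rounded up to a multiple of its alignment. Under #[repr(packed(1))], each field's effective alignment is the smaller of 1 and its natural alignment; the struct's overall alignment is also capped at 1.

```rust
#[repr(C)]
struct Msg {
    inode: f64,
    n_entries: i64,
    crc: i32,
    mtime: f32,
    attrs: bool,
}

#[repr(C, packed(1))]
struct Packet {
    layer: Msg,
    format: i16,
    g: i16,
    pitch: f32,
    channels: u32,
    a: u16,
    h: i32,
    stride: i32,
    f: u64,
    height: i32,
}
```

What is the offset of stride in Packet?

Msg: inode at 0 (size 8, align 8) → ends 8; n_entries at 8 (size 8, align 8) → ends 16; crc at 16 (size 4, align 4) → ends 20; mtime at 20 (size 4, align 4) → ends 24; attrs at 24 (size 1, align 1) → ends 25; tail pad 7 to reach multiple of 8; total 32 bytes, alignment 8
layer at 0 (size 32, align 1) → ends 32
format at 32 (size 2, align 1) → ends 34
g at 34 (size 2, align 1) → ends 36
pitch at 36 (size 4, align 1) → ends 40
channels at 40 (size 4, align 1) → ends 44
a at 44 (size 2, align 1) → ends 46
h at 46 (size 4, align 1) → ends 50
stride at 50 (size 4, align 1) → ends 54

50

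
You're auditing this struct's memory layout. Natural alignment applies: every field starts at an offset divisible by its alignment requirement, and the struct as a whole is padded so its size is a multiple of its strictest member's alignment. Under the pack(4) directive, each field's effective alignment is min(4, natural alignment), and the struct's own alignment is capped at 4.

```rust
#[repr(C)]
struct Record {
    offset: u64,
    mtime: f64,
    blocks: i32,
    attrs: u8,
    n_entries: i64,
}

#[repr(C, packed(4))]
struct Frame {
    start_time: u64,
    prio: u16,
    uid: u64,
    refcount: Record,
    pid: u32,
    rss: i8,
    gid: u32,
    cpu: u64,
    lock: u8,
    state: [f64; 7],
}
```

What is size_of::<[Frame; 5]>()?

660

Record: @0: offset [8B, align 8] → 8; @8: mtime [8B, align 8] → 16; @16: blocks [4B, align 4] → 20; @20: attrs [1B, align 1] → 21; +3 pad (align 8); @24: n_entries [8B, align 8] → 32; size 32, align 8
@0: start_time [8B, align 4] → 8
@8: prio [2B, align 2] → 10
+2 pad (align 4)
@12: uid [8B, align 4] → 20
@20: refcount [32B, align 4] → 52
@52: pid [4B, align 4] → 56
@56: rss [1B, align 1] → 57
+3 pad (align 4)
@60: gid [4B, align 4] → 64
@64: cpu [8B, align 4] → 72
@72: lock [1B, align 1] → 73
+3 pad (align 4)
@76: state [56B, align 4] → 132
size 132, align 4
array of 5: 5 × 132 = 660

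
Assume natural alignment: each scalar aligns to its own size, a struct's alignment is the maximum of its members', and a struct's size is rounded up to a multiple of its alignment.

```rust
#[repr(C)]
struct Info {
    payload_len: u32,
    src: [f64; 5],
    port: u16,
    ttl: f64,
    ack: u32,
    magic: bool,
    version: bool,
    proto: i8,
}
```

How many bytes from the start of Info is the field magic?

@0: payload_len [4B, align 4] → 4
+4 pad (align 8)
@8: src [40B, align 8] → 48
@48: port [2B, align 2] → 50
+6 pad (align 8)
@56: ttl [8B, align 8] → 64
@64: ack [4B, align 4] → 68
@68: magic [1B, align 1] → 69

68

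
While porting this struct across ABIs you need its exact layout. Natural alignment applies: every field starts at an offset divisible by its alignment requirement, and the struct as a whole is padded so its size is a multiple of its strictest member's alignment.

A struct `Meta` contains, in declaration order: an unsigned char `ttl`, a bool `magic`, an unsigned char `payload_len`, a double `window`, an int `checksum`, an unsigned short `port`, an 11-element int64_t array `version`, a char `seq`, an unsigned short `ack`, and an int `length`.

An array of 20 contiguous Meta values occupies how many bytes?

2400

@0: ttl [1B, align 1] → 1
@1: magic [1B, align 1] → 2
@2: payload_len [1B, align 1] → 3
+5 pad (align 8)
@8: window [8B, align 8] → 16
@16: checksum [4B, align 4] → 20
@20: port [2B, align 2] → 22
+2 pad (align 8)
@24: version [88B, align 8] → 112
@112: seq [1B, align 1] → 113
+1 pad (align 2)
@114: ack [2B, align 2] → 116
@116: length [4B, align 4] → 120
size 120, align 8
array of 20: 20 × 120 = 2400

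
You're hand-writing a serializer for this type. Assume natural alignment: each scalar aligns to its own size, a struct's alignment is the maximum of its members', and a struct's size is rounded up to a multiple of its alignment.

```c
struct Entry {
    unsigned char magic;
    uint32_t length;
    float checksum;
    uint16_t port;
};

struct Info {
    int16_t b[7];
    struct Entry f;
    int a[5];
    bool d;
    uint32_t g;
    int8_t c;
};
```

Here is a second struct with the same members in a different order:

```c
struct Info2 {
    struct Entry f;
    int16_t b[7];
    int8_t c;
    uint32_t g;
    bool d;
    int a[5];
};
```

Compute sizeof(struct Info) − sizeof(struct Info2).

Entry: 0..1  magic  (1B, 1-aligned); 1..4  -- padding (3B); 4..8  length  (4B, 4-aligned); 8..12  checksum  (4B, 4-aligned); 12..14  port  (2B, 2-aligned); 14..16  -- tail padding (2B); sizeof = 16, alignof = 4
0..14  b  (14B, 2-aligned)
14..16  -- padding (2B)
16..32  f  (16B, 4-aligned)
32..52  a  (20B, 4-aligned)
52..53  d  (1B, 1-aligned)
53..56  -- padding (3B)
56..60  g  (4B, 4-aligned)
60..61  c  (1B, 1-aligned)
61..64  -- tail padding (3B)
sizeof = 64, alignof = 4
— Info2 —
0..16  f  (16B, 4-aligned)
16..30  b  (14B, 2-aligned)
30..31  c  (1B, 1-aligned)
31..32  -- padding (1B)
32..36  g  (4B, 4-aligned)
36..37  d  (1B, 1-aligned)
37..40  -- padding (3B)
40..60  a  (20B, 4-aligned)
sizeof = 60, alignof = 4
64 − 60 = 4

4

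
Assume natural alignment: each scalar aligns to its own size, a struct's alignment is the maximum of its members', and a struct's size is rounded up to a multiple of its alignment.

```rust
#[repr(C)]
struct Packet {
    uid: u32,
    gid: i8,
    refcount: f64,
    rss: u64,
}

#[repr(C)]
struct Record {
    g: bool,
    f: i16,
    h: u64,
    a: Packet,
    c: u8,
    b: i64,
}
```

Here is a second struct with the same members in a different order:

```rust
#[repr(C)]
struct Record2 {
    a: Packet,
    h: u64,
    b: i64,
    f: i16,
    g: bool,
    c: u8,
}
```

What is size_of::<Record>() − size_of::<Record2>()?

8

Packet: 0..4  uid  (4B, 4-aligned); 4..5  gid  (1B, 1-aligned); 5..8  -- padding (3B); 8..16  refcount  (8B, 8-aligned); 16..24  rss  (8B, 8-aligned); sizeof = 24, alignof = 8
0..1  g  (1B, 1-aligned)
1..2  -- padding (1B)
2..4  f  (2B, 2-aligned)
4..8  -- padding (4B)
8..16  h  (8B, 8-aligned)
16..40  a  (24B, 8-aligned)
40..41  c  (1B, 1-aligned)
41..48  -- padding (7B)
48..56  b  (8B, 8-aligned)
sizeof = 56, alignof = 8
— Record2 —
0..24  a  (24B, 8-aligned)
24..32  h  (8B, 8-aligned)
32..40  b  (8B, 8-aligned)
40..42  f  (2B, 2-aligned)
42..43  g  (1B, 1-aligned)
43..44  c  (1B, 1-aligned)
44..48  -- tail padding (4B)
sizeof = 48, alignof = 8
56 − 48 = 8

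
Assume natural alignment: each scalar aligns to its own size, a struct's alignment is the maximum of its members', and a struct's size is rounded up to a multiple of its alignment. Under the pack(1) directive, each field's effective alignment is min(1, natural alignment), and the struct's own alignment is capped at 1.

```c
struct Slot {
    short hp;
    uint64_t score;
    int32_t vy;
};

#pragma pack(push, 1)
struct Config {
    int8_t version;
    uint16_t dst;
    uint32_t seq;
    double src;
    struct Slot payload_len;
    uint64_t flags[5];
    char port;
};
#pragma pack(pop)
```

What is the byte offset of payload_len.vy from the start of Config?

31

Slot: @0: hp [2B, align 2] → 2; +6 pad (align 8); @8: score [8B, align 8] → 16; @16: vy [4B, align 4] → 20; +4 tail pad (align 8); size 24, align 8
@0: version [1B, align 1] → 1
@1: dst [2B, align 1] → 3
@3: seq [4B, align 1] → 7
@7: src [8B, align 1] → 15
@15: payload_len [24B, align 1] → 39
within Slot: vy at 16
15 + 16 = 31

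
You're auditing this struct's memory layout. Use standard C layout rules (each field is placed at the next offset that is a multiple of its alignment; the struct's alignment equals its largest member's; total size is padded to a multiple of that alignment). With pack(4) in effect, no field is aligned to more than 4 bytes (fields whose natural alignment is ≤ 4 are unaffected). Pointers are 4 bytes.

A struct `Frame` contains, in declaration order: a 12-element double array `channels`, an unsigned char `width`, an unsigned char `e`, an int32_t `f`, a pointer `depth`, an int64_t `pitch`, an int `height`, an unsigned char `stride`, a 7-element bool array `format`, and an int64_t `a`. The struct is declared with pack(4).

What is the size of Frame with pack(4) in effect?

136

0..96  channels  (96B, 4-aligned)
96..97  width  (1B, 1-aligned)
97..98  e  (1B, 1-aligned)
98..100  -- padding (2B)
100..104  f  (4B, 4-aligned)
104..108  depth  (4B, 4-aligned)
108..116  pitch  (8B, 4-aligned)
116..120  height  (4B, 4-aligned)
120..121  stride  (1B, 1-aligned)
121..128  format  (7B, 1-aligned)
128..136  a  (8B, 4-aligned)
sizeof = 136, alignof = 4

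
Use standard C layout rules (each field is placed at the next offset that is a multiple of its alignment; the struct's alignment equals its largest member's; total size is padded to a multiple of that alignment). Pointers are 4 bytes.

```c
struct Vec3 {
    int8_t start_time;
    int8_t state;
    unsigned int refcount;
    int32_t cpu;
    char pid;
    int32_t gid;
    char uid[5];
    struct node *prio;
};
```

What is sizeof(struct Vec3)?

32

0..1  start_time  (1B, 1-aligned)
1..2  state  (1B, 1-aligned)
2..4  -- padding (2B)
4..8  refcount  (4B, 4-aligned)
8..12  cpu  (4B, 4-aligned)
12..13  pid  (1B, 1-aligned)
13..16  -- padding (3B)
16..20  gid  (4B, 4-aligned)
20..25  uid  (5B, 1-aligned)
25..28  -- padding (3B)
28..32  prio  (4B, 4-aligned)
sizeof = 32, alignof = 4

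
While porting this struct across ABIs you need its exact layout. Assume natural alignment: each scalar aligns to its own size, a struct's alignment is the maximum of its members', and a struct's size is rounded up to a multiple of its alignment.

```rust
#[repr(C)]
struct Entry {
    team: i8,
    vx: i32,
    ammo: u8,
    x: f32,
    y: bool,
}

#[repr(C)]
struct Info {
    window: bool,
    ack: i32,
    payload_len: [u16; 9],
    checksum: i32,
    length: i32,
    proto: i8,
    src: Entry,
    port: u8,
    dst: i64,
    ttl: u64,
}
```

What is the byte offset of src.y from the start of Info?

56

Entry: team at 0 (size 1, align 1) → ends 1; pad 3 to align 4 for vx; vx at 4 (size 4, align 4) → ends 8; ammo at 8 (size 1, align 1) → ends 9; pad 3 to align 4 for x; x at 12 (size 4, align 4) → ends 16; y at 16 (size 1, align 1) → ends 17; tail pad 3 to reach multiple of 4; total 20 bytes, alignment 4
window at 0 (size 1, align 1) → ends 1
pad 3 to align 4 for ack
ack at 4 (size 4, align 4) → ends 8
payload_len at 8 (size 18, align 2) → ends 26
pad 2 to align 4 for checksum
checksum at 28 (size 4, align 4) → ends 32
length at 32 (size 4, align 4) → ends 36
proto at 36 (size 1, align 1) → ends 37
pad 3 to align 4 for src
src at 40 (size 20, align 4) → ends 60
within Entry: y at 16
40 + 16 = 56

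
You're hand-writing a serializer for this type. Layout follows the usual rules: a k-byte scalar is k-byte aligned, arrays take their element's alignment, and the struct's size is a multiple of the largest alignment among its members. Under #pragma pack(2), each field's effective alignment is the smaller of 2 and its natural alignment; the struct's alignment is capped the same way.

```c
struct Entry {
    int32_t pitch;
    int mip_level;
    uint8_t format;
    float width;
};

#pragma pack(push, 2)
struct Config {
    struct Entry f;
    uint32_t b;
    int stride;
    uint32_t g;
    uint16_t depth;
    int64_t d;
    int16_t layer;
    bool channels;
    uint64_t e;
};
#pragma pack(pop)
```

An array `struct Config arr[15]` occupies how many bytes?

750

Entry: @0: pitch [4B, align 4] → 4; @4: mip_level [4B, align 4] → 8; @8: format [1B, align 1] → 9; +3 pad (align 4); @12: width [4B, align 4] → 16; size 16, align 4
@0: f [16B, align 2] → 16
@16: b [4B, align 2] → 20
@20: stride [4B, align 2] → 24
@24: g [4B, align 2] → 28
@28: depth [2B, align 2] → 30
@30: d [8B, align 2] → 38
@38: layer [2B, align 2] → 40
@40: channels [1B, align 1] → 41
+1 pad (align 2)
@42: e [8B, align 2] → 50
size 50, align 2
array of 15: 15 × 50 = 750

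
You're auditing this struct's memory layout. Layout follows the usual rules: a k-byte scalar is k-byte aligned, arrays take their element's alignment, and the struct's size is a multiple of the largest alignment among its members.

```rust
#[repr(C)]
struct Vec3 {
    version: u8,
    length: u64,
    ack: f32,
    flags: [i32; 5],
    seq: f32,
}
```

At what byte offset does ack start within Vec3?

version at 0 (size 1, align 1) → ends 1
pad 7 to align 8 for length
length at 8 (size 8, align 8) → ends 16
ack at 16 (size 4, align 4) → ends 20

16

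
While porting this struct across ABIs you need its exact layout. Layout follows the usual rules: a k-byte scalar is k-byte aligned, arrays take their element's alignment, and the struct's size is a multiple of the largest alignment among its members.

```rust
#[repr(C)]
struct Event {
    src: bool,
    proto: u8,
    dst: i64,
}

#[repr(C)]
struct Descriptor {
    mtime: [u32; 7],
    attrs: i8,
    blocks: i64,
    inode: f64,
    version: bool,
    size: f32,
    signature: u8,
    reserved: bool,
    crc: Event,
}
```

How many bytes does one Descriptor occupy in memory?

Event: src at 0 (size 1, align 1) → ends 1; proto at 1 (size 1, align 1) → ends 2; pad 6 to align 8 for dst; dst at 8 (size 8, align 8) → ends 16; total 16 bytes, alignment 8
mtime at 0 (size 28, align 4) → ends 28
attrs at 28 (size 1, align 1) → ends 29
pad 3 to align 8 for blocks
blocks at 32 (size 8, align 8) → ends 40
inode at 40 (size 8, align 8) → ends 48
version at 48 (size 1, align 1) → ends 49
pad 3 to align 4 for size
size at 52 (size 4, align 4) → ends 56
signature at 56 (size 1, align 1) → ends 57
reserved at 57 (size 1, align 1) → ends 58
pad 6 to align 8 for crc
crc at 64 (size 16, align 8) → ends 80
total 80 bytes, alignment 8

80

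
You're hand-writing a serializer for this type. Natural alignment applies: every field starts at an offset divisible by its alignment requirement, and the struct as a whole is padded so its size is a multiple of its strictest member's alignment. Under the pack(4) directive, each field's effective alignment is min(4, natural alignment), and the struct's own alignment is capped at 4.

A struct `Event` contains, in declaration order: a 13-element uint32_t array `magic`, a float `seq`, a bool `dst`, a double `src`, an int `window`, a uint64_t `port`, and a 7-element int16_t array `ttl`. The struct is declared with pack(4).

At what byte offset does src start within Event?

60

0..52  magic  (52B, 4-aligned)
52..56  seq  (4B, 4-aligned)
56..57  dst  (1B, 1-aligned)
57..60  -- padding (3B)
60..68  src  (8B, 4-aligned)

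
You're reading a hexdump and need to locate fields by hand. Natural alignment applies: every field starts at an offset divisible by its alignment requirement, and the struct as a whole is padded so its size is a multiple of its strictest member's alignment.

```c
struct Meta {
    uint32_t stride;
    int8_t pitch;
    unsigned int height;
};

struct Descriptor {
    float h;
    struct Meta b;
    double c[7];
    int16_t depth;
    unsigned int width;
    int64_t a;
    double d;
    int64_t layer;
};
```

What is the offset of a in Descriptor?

80

Meta: stride at 0 (size 4, align 4) → ends 4; pitch at 4 (size 1, align 1) → ends 5; pad 3 to align 4 for height; height at 8 (size 4, align 4) → ends 12; total 12 bytes, alignment 4
h at 0 (size 4, align 4) → ends 4
b at 4 (size 12, align 4) → ends 16
c at 16 (size 56, align 8) → ends 72
depth at 72 (size 2, align 2) → ends 74
pad 2 to align 4 for width
width at 76 (size 4, align 4) → ends 80
a at 80 (size 8, align 8) → ends 88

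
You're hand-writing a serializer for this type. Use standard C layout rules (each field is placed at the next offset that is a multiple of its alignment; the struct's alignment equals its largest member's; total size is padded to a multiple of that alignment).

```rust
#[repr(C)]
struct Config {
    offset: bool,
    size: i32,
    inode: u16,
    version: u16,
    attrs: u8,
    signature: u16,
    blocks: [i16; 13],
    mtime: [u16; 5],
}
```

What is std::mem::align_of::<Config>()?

4

member alignments: offset=1, size=4, inode=2, version=2, attrs=1, signature=2, blocks=2, mtime=2
max = 4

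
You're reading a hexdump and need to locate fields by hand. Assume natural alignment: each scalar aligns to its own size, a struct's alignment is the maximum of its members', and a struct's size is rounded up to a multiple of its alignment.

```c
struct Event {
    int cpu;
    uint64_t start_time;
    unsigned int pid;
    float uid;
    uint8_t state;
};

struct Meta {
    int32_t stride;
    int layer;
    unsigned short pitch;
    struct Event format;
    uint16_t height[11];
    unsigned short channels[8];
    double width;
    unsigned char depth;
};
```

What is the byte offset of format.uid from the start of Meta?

Event: cpu at 0 (size 4, align 4) → ends 4; pad 4 to align 8 for start_time; start_time at 8 (size 8, align 8) → ends 16; pid at 16 (size 4, align 4) → ends 20; uid at 20 (size 4, align 4) → ends 24; state at 24 (size 1, align 1) → ends 25; tail pad 7 to reach multiple of 8; total 32 bytes, alignment 8
stride at 0 (size 4, align 4) → ends 4
layer at 4 (size 4, align 4) → ends 8
pitch at 8 (size 2, align 2) → ends 10
pad 6 to align 8 for format
format at 16 (size 32, align 8) → ends 48
within Event: uid at 20
16 + 20 = 36

36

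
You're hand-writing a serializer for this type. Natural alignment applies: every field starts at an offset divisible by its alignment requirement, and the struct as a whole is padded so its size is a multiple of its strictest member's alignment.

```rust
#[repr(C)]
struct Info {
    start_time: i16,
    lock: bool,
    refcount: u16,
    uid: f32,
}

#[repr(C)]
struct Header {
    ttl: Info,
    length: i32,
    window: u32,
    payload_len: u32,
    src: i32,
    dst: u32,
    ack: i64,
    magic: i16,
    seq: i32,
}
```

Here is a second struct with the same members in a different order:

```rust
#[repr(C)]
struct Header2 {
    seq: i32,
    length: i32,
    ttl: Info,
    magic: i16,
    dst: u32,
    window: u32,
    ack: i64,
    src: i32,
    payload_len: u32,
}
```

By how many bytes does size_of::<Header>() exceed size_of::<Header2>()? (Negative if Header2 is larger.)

0

Info: 0..2  start_time  (2B, 2-aligned); 2..3  lock  (1B, 1-aligned); 3..4  -- padding (1B); 4..6  refcount  (2B, 2-aligned); 6..8  -- padding (2B); 8..12  uid  (4B, 4-aligned); sizeof = 12, alignof = 4
0..12  ttl  (12B, 4-aligned)
12..16  length  (4B, 4-aligned)
16..20  window  (4B, 4-aligned)
20..24  payload_len  (4B, 4-aligned)
24..28  src  (4B, 4-aligned)
28..32  dst  (4B, 4-aligned)
32..40  ack  (8B, 8-aligned)
40..42  magic  (2B, 2-aligned)
42..44  -- padding (2B)
44..48  seq  (4B, 4-aligned)
sizeof = 48, alignof = 8
— Header2 —
0..4  seq  (4B, 4-aligned)
4..8  length  (4B, 4-aligned)
8..20  ttl  (12B, 4-aligned)
20..22  magic  (2B, 2-aligned)
22..24  -- padding (2B)
24..28  dst  (4B, 4-aligned)
28..32  window  (4B, 4-aligned)
32..40  ack  (8B, 8-aligned)
40..44  src  (4B, 4-aligned)
44..48  payload_len  (4B, 4-aligned)
sizeof = 48, alignof = 8
48 − 48 = 0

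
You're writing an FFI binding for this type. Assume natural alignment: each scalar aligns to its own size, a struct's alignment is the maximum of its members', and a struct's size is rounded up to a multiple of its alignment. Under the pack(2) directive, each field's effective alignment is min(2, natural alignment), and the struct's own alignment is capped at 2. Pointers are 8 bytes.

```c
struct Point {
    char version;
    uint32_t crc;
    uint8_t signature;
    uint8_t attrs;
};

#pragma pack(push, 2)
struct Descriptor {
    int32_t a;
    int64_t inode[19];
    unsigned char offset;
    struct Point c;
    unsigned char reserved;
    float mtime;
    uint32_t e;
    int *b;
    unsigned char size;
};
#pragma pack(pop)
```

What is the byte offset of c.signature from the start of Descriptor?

Point: 0..1  version  (1B, 1-aligned); 1..4  -- padding (3B); 4..8  crc  (4B, 4-aligned); 8..9  signature  (1B, 1-aligned); 9..10  attrs  (1B, 1-aligned); 10..12  -- tail padding (2B); sizeof = 12, alignof = 4
0..4  a  (4B, 2-aligned)
4..156  inode  (152B, 2-aligned)
156..157  offset  (1B, 1-aligned)
157..158  -- padding (1B)
158..170  c  (12B, 2-aligned)
within Point: signature at 8
158 + 8 = 166

166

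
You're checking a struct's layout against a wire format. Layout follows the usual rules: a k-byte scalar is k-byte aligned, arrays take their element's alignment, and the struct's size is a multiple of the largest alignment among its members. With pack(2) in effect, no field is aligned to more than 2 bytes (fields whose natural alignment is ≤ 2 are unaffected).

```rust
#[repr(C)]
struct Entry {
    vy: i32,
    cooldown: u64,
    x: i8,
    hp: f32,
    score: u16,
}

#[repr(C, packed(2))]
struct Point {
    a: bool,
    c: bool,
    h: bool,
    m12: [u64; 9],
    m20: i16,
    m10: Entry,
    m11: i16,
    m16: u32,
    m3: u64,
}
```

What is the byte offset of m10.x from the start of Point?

94

Entry: 0..4  vy  (4B, 4-aligned); 4..8  -- padding (4B); 8..16  cooldown  (8B, 8-aligned); 16..17  x  (1B, 1-aligned); 17..20  -- padding (3B); 20..24  hp  (4B, 4-aligned); 24..26  score  (2B, 2-aligned); 26..32  -- tail padding (6B); sizeof = 32, alignof = 8
0..1  a  (1B, 1-aligned)
1..2  c  (1B, 1-aligned)
2..3  h  (1B, 1-aligned)
3..4  -- padding (1B)
4..76  m12  (72B, 2-aligned)
76..78  m20  (2B, 2-aligned)
78..110  m10  (32B, 2-aligned)
within Entry: x at 16
78 + 16 = 94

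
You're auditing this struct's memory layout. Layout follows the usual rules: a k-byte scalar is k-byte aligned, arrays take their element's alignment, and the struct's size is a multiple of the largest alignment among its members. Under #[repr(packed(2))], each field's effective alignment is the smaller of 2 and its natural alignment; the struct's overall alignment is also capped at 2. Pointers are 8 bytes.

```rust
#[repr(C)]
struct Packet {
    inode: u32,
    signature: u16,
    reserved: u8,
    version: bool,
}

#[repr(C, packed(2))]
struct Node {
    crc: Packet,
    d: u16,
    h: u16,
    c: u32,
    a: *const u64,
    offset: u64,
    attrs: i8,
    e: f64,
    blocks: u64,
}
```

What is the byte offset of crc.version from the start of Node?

Packet: 0..4  inode  (4B, 4-aligned); 4..6  signature  (2B, 2-aligned); 6..7  reserved  (1B, 1-aligned); 7..8  version  (1B, 1-aligned); sizeof = 8, alignof = 4
0..8  crc  (8B, 2-aligned)
within Packet: version at 7
0 + 7 = 7

7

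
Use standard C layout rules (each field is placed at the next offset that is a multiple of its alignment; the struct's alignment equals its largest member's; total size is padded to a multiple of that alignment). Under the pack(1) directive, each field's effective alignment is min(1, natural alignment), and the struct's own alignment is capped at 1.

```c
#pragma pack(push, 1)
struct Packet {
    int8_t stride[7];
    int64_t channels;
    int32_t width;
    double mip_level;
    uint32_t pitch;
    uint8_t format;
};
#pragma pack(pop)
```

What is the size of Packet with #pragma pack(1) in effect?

@0: stride [7B, align 1] → 7
@7: channels [8B, align 1] → 15
@15: width [4B, align 1] → 19
@19: mip_level [8B, align 1] → 27
@27: pitch [4B, align 1] → 31
@31: format [1B, align 1] → 32
size 32, align 1

32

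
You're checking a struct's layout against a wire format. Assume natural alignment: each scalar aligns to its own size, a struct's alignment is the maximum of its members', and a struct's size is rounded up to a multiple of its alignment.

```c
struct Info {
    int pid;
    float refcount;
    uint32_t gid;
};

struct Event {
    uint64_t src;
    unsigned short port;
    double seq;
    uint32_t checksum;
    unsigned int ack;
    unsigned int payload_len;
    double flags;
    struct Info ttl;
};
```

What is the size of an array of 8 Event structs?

Info: 0..4  pid  (4B, 4-aligned); 4..8  refcount  (4B, 4-aligned); 8..12  gid  (4B, 4-aligned); sizeof = 12, alignof = 4
0..8  src  (8B, 8-aligned)
8..10  port  (2B, 2-aligned)
10..16  -- padding (6B)
16..24  seq  (8B, 8-aligned)
24..28  checksum  (4B, 4-aligned)
28..32  ack  (4B, 4-aligned)
32..36  payload_len  (4B, 4-aligned)
36..40  -- padding (4B)
40..48  flags  (8B, 8-aligned)
48..60  ttl  (12B, 4-aligned)
60..64  -- tail padding (4B)
sizeof = 64, alignof = 8
array of 8: 8 × 64 = 512

512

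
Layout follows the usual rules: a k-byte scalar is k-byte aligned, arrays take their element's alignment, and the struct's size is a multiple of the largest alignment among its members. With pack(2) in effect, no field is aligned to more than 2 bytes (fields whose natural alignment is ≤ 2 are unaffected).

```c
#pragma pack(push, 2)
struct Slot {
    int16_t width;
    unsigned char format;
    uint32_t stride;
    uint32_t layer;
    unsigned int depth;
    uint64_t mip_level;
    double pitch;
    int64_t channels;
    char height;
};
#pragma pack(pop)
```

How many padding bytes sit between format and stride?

1

@0: width [2B, align 2] → 2
@2: format [1B, align 1] → 3
+1 pad (align 2)
@4: stride [4B, align 2] → 8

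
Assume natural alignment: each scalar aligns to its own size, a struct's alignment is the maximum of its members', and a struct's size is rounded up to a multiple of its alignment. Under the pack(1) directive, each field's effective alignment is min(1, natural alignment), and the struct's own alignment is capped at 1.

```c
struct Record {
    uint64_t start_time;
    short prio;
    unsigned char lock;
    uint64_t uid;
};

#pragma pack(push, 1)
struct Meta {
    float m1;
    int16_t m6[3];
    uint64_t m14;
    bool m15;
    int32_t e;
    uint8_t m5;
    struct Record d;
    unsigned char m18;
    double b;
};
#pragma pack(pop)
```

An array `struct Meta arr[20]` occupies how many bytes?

1140

Record: start_time at 0 (size 8, align 8) → ends 8; prio at 8 (size 2, align 2) → ends 10; lock at 10 (size 1, align 1) → ends 11; pad 5 to align 8 for uid; uid at 16 (size 8, align 8) → ends 24; total 24 bytes, alignment 8
m1 at 0 (size 4, align 1) → ends 4
m6 at 4 (size 6, align 1) → ends 10
m14 at 10 (size 8, align 1) → ends 18
m15 at 18 (size 1, align 1) → ends 19
e at 19 (size 4, align 1) → ends 23
m5 at 23 (size 1, align 1) → ends 24
d at 24 (size 24, align 1) → ends 48
m18 at 48 (size 1, align 1) → ends 49
b at 49 (size 8, align 1) → ends 57
total 57 bytes, alignment 1
array of 20: 20 × 57 = 1140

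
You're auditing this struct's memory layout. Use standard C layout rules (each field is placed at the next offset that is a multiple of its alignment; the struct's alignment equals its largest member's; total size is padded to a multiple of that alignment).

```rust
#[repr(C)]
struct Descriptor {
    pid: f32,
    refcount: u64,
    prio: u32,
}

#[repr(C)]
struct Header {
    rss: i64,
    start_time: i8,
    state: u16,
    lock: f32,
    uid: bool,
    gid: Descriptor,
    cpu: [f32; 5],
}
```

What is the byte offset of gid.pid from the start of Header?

24

Descriptor: pid at 0 (size 4, align 4) → ends 4; pad 4 to align 8 for refcount; refcount at 8 (size 8, align 8) → ends 16; prio at 16 (size 4, align 4) → ends 20; tail pad 4 to reach multiple of 8; total 24 bytes, alignment 8
rss at 0 (size 8, align 8) → ends 8
start_time at 8 (size 1, align 1) → ends 9
pad 1 to align 2 for state
state at 10 (size 2, align 2) → ends 12
lock at 12 (size 4, align 4) → ends 16
uid at 16 (size 1, align 1) → ends 17
pad 7 to align 8 for gid
gid at 24 (size 24, align 8) → ends 48
within Descriptor: pid at 0
24 + 0 = 24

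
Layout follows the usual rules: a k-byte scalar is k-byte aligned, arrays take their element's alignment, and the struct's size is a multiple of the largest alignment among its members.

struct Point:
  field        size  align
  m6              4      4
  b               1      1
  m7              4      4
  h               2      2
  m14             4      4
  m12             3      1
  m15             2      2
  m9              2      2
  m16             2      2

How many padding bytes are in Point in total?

8

m6 at 0 (size 4, align 4) → ends 4
b at 4 (size 1, align 1) → ends 5
pad 3 to align 4 for m7
m7 at 8 (size 4, align 4) → ends 12
h at 12 (size 2, align 2) → ends 14
pad 2 to align 4 for m14
m14 at 16 (size 4, align 4) → ends 20
m12 at 20 (size 3, align 1) → ends 23
pad 1 to align 2 for m15
m15 at 24 (size 2, align 2) → ends 26
m9 at 26 (size 2, align 2) → ends 28
m16 at 28 (size 2, align 2) → ends 30
tail pad 2 to reach multiple of 4
total 32 bytes, alignment 4
data bytes 24, size 32 → padding 8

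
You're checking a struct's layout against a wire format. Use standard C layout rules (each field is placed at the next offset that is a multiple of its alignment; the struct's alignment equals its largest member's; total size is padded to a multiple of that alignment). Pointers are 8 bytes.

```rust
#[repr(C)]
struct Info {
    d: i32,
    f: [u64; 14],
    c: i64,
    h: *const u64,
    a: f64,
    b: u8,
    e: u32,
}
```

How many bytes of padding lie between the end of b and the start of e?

d at 0 (size 4, align 4) → ends 4
pad 4 to align 8 for f
f at 8 (size 112, align 8) → ends 120
c at 120 (size 8, align 8) → ends 128
h at 128 (size 8, align 8) → ends 136
a at 136 (size 8, align 8) → ends 144
b at 144 (size 1, align 1) → ends 145
pad 3 to align 4 for e
e at 148 (size 4, align 4) → ends 152

3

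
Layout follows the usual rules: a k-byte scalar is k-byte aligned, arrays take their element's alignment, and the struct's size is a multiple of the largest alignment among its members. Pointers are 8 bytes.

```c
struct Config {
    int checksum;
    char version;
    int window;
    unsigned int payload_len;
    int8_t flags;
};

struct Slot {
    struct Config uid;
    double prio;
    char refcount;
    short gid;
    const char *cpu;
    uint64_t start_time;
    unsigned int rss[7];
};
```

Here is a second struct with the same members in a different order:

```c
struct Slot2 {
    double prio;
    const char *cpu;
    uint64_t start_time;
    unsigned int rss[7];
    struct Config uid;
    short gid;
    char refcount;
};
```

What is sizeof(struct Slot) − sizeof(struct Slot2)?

Config: 0..4  checksum  (4B, 4-aligned); 4..5  version  (1B, 1-aligned); 5..8  -- padding (3B); 8..12  window  (4B, 4-aligned); 12..16  payload_len  (4B, 4-aligned); 16..17  flags  (1B, 1-aligned); 17..20  -- tail padding (3B); sizeof = 20, alignof = 4
0..20  uid  (20B, 4-aligned)
20..24  -- padding (4B)
24..32  prio  (8B, 8-aligned)
32..33  refcount  (1B, 1-aligned)
33..34  -- padding (1B)
34..36  gid  (2B, 2-aligned)
36..40  -- padding (4B)
40..48  cpu  (8B, 8-aligned)
48..56  start_time  (8B, 8-aligned)
56..84  rss  (28B, 4-aligned)
84..88  -- tail padding (4B)
sizeof = 88, alignof = 8
— Slot2 —
0..8  prio  (8B, 8-aligned)
8..16  cpu  (8B, 8-aligned)
16..24  start_time  (8B, 8-aligned)
24..52  rss  (28B, 4-aligned)
52..72  uid  (20B, 4-aligned)
72..74  gid  (2B, 2-aligned)
74..75  refcount  (1B, 1-aligned)
75..80  -- tail padding (5B)
sizeof = 80, alignof = 8
88 − 80 = 8

8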